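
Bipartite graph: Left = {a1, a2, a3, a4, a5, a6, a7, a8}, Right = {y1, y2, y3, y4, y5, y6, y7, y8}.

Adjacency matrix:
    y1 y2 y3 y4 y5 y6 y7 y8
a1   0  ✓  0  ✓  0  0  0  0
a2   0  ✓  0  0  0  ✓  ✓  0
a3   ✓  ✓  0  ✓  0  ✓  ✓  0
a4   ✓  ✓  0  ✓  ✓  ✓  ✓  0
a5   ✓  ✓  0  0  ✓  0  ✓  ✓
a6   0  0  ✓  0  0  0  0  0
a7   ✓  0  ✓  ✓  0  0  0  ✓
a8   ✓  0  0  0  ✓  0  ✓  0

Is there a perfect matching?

A valid assignment of size 8: a1→y2, a2→y7, a3→y6, a4→y5, a5→y8, a6→y3, a7→y4, a8→y1.
Every left vertex is matched, so this is a perfect matching.

Yes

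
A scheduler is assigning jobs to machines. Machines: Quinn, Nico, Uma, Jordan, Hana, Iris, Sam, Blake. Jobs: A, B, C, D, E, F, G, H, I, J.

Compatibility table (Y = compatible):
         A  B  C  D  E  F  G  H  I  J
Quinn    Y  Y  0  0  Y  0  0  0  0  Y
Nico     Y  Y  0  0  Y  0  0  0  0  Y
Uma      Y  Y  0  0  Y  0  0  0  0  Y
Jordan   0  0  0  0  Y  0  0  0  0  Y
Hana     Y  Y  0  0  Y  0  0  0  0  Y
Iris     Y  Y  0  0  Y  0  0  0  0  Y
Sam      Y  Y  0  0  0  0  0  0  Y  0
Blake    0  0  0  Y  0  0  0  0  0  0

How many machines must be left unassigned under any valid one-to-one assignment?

2

A valid assignment of size 6: Quinn-A, Nico-B, Uma-J, Jordan-E, Sam-I, Blake-D.
The set {Quinn, Nico, Uma, Jordan, Hana, Iris} has only 4 neighbours ({A, B, E, J}), so by Hall's theorem at most 6 of the 8 machines can be matched.
That matches 6 of the 8, leaving 2 unmatched; no matching can do better.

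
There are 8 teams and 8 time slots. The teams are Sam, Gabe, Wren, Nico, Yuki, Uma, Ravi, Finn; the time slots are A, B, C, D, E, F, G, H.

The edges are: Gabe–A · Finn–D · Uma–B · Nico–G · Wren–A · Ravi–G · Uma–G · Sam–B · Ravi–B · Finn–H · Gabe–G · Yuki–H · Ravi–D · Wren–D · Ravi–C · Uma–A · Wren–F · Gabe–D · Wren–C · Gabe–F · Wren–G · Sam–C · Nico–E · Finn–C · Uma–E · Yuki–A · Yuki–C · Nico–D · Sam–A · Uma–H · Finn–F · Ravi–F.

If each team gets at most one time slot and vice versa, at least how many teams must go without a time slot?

For example, pair Sam→C, Gabe→D, Wren→G, Nico→E, Yuki→H, Uma→A, Ravi→B, Finn→F.
This saturates every team, so 8 is the maximum.
That matches 8 of the 8, leaving 0 unmatched; no matching can do better.

0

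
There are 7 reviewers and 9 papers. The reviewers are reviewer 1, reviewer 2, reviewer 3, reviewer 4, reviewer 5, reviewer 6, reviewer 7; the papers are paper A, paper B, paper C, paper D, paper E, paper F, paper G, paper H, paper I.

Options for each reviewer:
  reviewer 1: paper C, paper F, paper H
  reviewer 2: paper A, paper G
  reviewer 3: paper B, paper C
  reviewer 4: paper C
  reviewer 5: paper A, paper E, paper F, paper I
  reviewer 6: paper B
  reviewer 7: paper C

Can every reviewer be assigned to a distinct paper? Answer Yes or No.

No

The set {reviewer 3, reviewer 4, reviewer 6, reviewer 7} has only 2 neighbours ({paper B, paper C}), so by Hall's theorem at most 5 of the 7 reviewers can be matched.
Hence no matching covers every reviewer.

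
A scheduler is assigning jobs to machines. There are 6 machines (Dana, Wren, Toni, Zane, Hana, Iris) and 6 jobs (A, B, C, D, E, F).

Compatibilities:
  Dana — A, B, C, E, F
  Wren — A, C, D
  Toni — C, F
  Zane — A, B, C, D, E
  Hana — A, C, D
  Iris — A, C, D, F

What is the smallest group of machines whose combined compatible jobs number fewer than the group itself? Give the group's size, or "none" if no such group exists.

none

A matching saturating every machine exists, for instance Dana→B, Wren→A, Toni→C, Zane→E, Hana→D, Iris→F.
By Hall's marriage theorem, this means |N(S)| ≥ |S| for every subset S, so no violating subset exists.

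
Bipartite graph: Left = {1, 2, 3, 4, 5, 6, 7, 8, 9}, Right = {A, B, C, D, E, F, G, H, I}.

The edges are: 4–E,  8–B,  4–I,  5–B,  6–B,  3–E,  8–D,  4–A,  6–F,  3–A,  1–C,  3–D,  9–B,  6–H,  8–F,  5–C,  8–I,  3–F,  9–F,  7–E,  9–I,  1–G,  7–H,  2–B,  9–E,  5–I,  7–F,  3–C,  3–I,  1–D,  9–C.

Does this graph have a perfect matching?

A valid assignment of size 9: 1→G, 2→B, 3→A, 4→I, 5→C, 6→F, 7→H, 8→D, 9→E.
All 9 left vertices are covered.

Yes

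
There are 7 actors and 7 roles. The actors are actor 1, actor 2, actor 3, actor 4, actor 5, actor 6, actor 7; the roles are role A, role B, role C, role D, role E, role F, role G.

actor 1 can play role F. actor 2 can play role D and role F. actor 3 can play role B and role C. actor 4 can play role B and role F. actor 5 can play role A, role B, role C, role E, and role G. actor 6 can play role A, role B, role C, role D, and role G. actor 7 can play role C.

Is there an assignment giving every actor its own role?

No

The set {actor 1, actor 3, actor 4, actor 7} has only 3 neighbours ({role B, role C, role F}), so by Hall's theorem at most 6 of the 7 actors can be matched.
Hence no matching covers every actor.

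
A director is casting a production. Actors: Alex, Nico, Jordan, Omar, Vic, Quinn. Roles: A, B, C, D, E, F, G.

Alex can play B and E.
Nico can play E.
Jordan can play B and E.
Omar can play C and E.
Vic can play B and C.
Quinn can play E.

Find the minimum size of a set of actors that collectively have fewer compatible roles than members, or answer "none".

Take S = {Nico, Quinn}. Its neighbourhood is {E}, so |N(S)| = 1 < |S| = 2.
No single vertex violates Hall's condition since each has at least one neighbour, so 2 is the minimum.

2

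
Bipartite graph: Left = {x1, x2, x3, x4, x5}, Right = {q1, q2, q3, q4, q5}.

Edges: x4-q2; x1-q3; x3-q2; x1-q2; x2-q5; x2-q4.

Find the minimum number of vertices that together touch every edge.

3

A maximum matching has 3 edges (e.g. x1–q3, x2–q5, x3–q2).
By König's theorem the minimum vertex cover has the same size. One such cover is {x1, x2, q2}.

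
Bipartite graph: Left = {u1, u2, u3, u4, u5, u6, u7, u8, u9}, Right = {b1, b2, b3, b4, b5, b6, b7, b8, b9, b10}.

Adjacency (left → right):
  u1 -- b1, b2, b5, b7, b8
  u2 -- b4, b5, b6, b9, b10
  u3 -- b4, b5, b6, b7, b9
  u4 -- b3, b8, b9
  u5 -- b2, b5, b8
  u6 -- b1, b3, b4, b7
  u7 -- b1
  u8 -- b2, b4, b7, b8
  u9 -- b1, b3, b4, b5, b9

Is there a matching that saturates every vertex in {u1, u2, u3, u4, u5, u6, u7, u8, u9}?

A valid assignment of size 9: u1-b2, u2-b4, u3-b6, u4-b9, u5-b8, u6-b3, u7-b1, u8-b7, u9-b5.
All 9 left vertices are covered.

Yes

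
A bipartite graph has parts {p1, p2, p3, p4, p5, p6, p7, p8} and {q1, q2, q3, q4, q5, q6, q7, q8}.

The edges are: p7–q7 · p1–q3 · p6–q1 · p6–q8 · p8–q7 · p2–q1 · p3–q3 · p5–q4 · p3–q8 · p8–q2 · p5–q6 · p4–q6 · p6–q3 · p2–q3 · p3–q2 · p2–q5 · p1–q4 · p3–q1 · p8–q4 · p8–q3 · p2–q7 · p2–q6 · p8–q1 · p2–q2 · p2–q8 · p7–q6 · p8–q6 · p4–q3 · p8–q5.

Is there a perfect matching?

Yes

For example, pair p1–q4, p2–q5, p3–q2, p4–q3, p5–q6, p6–q8, p7–q7, p8–q1.
All 8 left vertices are covered.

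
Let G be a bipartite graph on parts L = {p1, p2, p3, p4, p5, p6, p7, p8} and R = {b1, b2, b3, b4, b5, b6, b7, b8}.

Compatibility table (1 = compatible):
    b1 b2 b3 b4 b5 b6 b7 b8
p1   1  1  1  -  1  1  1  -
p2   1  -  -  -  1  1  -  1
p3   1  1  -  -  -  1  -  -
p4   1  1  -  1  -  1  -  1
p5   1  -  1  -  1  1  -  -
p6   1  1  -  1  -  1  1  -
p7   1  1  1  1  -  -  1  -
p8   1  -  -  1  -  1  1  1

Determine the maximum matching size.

8

A valid assignment of size 8: p1→b5, p2→b8, p3→b2, p4→b4, p5→b3, p6→b6, p7→b1, p8→b7.
This saturates every left vertex, so 8 is the maximum.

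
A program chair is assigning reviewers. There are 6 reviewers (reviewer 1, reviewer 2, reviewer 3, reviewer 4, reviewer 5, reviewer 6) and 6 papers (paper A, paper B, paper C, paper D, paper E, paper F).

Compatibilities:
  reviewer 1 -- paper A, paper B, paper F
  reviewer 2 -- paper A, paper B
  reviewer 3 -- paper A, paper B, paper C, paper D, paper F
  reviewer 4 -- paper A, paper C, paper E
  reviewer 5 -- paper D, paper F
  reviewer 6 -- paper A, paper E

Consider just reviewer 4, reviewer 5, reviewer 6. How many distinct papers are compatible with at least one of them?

The union of neighbours of {reviewer 4, reviewer 5, reviewer 6} is {paper A, paper C, paper D, paper E, paper F}, which has 5 elements.
Since |N(S)| = 5 ≥ |S| = 3, Hall's condition holds for this subset.

5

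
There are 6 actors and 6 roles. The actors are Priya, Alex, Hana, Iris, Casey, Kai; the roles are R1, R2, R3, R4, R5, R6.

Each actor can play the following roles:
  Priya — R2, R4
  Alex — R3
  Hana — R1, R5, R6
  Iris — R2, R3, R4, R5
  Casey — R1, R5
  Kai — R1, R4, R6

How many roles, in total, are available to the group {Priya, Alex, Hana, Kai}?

6

The union of neighbours of {Priya, Alex, Hana, Kai} is {R1, R2, R3, R4, R5, R6}, which has 6 elements.
Since |N(S)| = 6 ≥ |S| = 4, Hall's condition holds for this subset.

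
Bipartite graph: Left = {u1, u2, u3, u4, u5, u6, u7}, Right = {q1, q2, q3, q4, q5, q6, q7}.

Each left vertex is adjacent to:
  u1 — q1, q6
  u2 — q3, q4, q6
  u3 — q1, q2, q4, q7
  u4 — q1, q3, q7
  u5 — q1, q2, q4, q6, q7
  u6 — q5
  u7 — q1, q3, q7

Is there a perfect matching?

For example, pair u1–q1, u2–q4, u3–q2, u4–q3, u5–q6, u6–q5, u7–q7.
Every left vertex is matched, so this is a perfect matching.

Yes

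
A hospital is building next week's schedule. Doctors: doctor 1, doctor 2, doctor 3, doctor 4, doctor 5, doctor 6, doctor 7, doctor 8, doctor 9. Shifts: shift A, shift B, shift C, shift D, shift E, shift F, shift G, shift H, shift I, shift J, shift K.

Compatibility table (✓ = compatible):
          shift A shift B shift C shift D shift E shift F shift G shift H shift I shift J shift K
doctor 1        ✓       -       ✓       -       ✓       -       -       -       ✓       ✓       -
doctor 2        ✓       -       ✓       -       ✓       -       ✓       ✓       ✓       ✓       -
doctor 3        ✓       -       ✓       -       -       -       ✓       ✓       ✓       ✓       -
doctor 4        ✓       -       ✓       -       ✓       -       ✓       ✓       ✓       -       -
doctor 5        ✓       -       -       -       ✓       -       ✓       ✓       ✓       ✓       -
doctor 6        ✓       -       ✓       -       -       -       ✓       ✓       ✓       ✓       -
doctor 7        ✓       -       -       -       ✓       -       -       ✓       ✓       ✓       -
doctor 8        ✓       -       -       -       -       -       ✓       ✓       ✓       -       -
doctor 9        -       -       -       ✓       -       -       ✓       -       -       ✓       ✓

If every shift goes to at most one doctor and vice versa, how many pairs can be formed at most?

For example, pair doctor 1–shift E, doctor 2–shift I, doctor 3–shift C, doctor 4–shift H, doctor 5–shift G, doctor 6–shift A, doctor 7–shift J, doctor 9–shift D.
The set {doctor 1, doctor 2, doctor 3, doctor 4, doctor 5, doctor 6, doctor 7, doctor 8} has only 7 neighbours ({shift A, shift C, shift E, shift G, shift H, shift I, shift J}), so by Hall's theorem at most 8 of the 9 doctors can be matched.

8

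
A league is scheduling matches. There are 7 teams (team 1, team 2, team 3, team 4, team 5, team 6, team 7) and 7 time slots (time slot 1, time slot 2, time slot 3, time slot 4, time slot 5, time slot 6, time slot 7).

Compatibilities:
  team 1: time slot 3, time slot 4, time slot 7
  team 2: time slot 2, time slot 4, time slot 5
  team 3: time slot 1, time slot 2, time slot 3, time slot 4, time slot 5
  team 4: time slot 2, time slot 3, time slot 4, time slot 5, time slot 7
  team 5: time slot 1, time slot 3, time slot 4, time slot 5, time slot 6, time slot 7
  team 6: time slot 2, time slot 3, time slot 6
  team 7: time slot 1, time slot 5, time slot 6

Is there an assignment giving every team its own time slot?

Yes

A valid assignment of size 7: team 1–time slot 4, team 2–time slot 2, team 3–time slot 1, team 4–time slot 7, team 5–time slot 6, team 6–time slot 3, team 7–time slot 5.
Every team is matched, so this is a perfect matching.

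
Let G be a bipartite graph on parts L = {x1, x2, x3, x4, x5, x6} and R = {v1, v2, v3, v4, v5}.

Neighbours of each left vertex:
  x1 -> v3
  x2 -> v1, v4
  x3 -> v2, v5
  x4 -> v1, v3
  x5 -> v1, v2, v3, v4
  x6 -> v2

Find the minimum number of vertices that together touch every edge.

5

A maximum matching has 5 edges (e.g. x1–v3, x2–v4, x3–v5, x4–v1, x5–v2).
By König's theorem the minimum vertex cover has the same size. One such cover is {x3, v1, v2, v3, v4}.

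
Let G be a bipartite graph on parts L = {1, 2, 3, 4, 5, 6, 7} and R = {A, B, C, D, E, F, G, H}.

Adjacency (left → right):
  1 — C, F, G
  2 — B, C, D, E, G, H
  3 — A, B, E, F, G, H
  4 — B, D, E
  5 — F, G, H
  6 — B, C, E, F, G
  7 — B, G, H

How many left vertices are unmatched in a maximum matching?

A valid assignment of size 7: 1→C, 2→G, 3→A, 4→E, 5→H, 6→F, 7→B.
All 7 left vertices are matched, so no larger matching exists.
That matches 7 of the 7, leaving 0 unmatched; no matching can do better.

0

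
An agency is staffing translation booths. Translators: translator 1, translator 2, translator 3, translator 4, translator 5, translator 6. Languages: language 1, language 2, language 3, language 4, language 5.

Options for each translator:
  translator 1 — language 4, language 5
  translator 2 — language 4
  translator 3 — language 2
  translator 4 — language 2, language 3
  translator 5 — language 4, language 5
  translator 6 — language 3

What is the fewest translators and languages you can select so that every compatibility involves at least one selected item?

4

{language 2, language 3, language 4, language 5} is a vertex cover of size 4: every edge has an endpoint in this set.
No smaller cover exists because translator 1–language 5, translator 2–language 4, translator 3–language 2, translator 4–language 3 is a matching of size 4, and a cover must include an endpoint of each of these disjoint edges (König's theorem).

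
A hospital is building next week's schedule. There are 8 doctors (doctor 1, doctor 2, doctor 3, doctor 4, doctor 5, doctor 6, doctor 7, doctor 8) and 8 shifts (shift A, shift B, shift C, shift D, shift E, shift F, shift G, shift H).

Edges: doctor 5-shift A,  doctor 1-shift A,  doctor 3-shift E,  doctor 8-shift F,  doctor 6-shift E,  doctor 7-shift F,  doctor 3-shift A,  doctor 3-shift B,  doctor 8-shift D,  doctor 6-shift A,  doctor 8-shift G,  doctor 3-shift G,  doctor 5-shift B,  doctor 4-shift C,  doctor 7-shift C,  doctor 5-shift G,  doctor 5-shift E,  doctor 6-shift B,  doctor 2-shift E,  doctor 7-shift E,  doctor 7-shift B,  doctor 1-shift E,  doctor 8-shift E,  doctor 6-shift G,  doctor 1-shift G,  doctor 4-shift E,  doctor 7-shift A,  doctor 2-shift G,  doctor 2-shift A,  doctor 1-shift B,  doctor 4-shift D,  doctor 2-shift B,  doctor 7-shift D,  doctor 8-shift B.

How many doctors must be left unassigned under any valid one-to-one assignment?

One maximum matching: doctor 1–shift B, doctor 2–shift E, doctor 3–shift A, doctor 4–shift C, doctor 5–shift G, doctor 7–shift D, doctor 8–shift F.
The set {doctor 1, doctor 2, doctor 3, doctor 5, doctor 6} has only 4 neighbours ({shift A, shift B, shift E, shift G}), so by Hall's theorem at most 7 of the 8 doctors can be matched.
That matches 7 of the 8, leaving 1 unmatched; no matching can do better.

1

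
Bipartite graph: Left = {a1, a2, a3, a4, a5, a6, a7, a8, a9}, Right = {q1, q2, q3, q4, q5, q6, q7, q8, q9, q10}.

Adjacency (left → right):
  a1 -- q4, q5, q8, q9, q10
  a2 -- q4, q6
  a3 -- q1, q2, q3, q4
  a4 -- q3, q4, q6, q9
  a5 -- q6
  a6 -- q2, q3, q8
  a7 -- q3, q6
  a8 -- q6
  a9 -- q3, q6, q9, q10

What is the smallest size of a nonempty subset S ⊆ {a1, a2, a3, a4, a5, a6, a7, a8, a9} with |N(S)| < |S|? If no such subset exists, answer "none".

Take S = {a5, a8}. Its neighbourhood is {q6}, so |N(S)| = 1 < |S| = 2.
No single vertex violates Hall's condition since each has at least one neighbour, so 2 is the minimum.

2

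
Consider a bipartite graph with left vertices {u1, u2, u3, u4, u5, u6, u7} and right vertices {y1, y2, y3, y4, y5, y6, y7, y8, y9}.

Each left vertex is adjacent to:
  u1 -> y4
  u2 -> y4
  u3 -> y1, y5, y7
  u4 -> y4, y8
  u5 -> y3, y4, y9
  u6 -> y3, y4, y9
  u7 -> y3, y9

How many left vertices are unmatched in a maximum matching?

One maximum matching: u1→y4, u3→y1, u4→y8, u5→y9, u6→y3.
The set {u1, u2, u5, u6, u7} has only 3 neighbours ({y3, y4, y9}), so by Hall's theorem at most 5 of the 7 left vertices can be matched.
That matches 5 of the 7, leaving 2 unmatched; no matching can do better.

2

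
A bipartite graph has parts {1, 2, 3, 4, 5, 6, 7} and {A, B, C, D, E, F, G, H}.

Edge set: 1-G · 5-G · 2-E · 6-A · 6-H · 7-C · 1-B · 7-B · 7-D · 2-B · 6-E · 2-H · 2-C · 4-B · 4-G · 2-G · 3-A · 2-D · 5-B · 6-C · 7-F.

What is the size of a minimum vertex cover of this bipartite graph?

6

A maximum matching has 6 edges (e.g. 1–G, 2–H, 3–A, 4–B, 6–E, 7–F).
By König's theorem the minimum vertex cover has the same size. One such cover is {2, 3, 6, 7, B, G}.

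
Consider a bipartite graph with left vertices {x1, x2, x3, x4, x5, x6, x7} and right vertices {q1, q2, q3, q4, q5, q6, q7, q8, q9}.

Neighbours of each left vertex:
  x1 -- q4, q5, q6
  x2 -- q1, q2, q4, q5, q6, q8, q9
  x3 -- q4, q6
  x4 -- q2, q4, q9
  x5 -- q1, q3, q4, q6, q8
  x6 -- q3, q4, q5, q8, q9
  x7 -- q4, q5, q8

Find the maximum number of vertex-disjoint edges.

For example, pair x1–q5, x2–q6, x3–q4, x4–q2, x5–q1, x6–q9, x7–q8.
All 7 left vertices are matched, so no larger matching exists.

7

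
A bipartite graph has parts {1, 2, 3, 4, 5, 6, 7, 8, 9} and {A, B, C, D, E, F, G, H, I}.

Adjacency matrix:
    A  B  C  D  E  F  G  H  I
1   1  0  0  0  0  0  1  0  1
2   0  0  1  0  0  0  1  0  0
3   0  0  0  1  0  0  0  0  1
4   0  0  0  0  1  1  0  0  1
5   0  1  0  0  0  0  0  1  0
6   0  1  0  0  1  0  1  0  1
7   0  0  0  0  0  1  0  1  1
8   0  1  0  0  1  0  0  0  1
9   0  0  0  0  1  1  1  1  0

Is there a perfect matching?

Yes

One maximum matching: 1→A, 2→C, 3→D, 4→F, 5→B, 6→G, 7→I, 8→E, 9→H.
All 9 left vertices are covered.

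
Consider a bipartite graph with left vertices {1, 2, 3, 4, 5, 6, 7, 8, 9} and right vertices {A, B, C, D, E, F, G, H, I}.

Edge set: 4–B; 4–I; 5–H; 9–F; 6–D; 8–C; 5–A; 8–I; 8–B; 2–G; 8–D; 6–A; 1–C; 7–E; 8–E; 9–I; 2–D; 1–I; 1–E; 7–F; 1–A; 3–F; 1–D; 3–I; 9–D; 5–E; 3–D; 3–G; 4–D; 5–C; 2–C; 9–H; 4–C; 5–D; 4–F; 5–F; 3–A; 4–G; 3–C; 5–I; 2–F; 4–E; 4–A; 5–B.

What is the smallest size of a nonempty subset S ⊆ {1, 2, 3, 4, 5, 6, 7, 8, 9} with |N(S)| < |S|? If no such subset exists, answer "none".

none

A matching saturating every left vertex exists, for instance 1→I, 2→C, 3→G, 4→A, 5→H, 6→D, 7→E, 8→B, 9→F.
By Hall's marriage theorem, this means |N(S)| ≥ |S| for every subset S, so no violating subset exists.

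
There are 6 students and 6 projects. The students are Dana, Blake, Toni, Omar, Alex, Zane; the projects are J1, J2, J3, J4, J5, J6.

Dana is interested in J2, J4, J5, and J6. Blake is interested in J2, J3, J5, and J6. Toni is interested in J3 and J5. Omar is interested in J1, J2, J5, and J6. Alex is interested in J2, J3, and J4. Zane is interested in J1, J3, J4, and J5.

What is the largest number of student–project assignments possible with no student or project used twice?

One maximum matching: Dana-J4, Blake-J6, Toni-J5, Omar-J1, Alex-J2, Zane-J3.
All 6 students are matched, so no larger matching exists.

6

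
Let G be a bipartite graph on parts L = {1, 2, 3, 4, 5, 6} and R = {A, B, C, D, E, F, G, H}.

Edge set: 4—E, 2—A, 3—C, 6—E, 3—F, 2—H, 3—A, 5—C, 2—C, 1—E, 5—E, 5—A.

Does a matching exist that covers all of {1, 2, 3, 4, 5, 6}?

No

The set {1, 4, 6} has only 1 neighbour ({E}), so by Hall's theorem at most 4 of the 6 left vertices can be matched.
Hence no matching covers every left vertex.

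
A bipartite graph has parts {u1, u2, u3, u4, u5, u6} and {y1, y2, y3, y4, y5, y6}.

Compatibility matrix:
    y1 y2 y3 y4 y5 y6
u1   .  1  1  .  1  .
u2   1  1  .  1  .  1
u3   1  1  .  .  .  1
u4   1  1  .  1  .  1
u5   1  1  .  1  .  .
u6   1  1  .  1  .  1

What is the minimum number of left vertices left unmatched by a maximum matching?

For example, pair u1-y3, u2-y4, u3-y6, u4-y2, u5-y1.
The set {u2, u3, u4, u5, u6} has only 4 neighbours ({y1, y2, y4, y6}), so by Hall's theorem at most 5 of the 6 left vertices can be matched.
That matches 5 of the 6, leaving 1 unmatched; no matching can do better.

1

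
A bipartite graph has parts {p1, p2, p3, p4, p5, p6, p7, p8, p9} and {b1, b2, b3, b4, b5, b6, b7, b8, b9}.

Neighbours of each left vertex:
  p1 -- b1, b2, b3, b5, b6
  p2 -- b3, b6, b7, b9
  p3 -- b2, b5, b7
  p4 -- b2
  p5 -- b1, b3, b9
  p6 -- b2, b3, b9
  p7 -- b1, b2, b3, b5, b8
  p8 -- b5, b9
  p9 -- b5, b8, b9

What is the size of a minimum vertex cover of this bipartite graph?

A maximum matching has 8 edges (e.g. p1–b1, p2–b6, p3–b7, p4–b2, p5–b9, p6–b3, p7–b8, p8–b5).
By König's theorem the minimum vertex cover has the same size. One such cover is {b1, b2, b3, b5, b6, b7, b8, b9}.

8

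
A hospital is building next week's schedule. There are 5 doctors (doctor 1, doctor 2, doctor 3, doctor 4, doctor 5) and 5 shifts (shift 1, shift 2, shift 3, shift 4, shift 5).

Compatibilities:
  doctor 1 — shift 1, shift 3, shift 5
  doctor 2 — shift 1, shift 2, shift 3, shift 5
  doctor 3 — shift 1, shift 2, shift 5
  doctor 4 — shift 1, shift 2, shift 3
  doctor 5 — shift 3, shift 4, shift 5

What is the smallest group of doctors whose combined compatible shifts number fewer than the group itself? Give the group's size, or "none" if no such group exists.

A matching saturating every doctor exists, for instance doctor 1→shift 1, doctor 2→shift 3, doctor 3→shift 5, doctor 4→shift 2, doctor 5→shift 4.
By Hall's marriage theorem, this means |N(S)| ≥ |S| for every subset S, so no violating subset exists.

none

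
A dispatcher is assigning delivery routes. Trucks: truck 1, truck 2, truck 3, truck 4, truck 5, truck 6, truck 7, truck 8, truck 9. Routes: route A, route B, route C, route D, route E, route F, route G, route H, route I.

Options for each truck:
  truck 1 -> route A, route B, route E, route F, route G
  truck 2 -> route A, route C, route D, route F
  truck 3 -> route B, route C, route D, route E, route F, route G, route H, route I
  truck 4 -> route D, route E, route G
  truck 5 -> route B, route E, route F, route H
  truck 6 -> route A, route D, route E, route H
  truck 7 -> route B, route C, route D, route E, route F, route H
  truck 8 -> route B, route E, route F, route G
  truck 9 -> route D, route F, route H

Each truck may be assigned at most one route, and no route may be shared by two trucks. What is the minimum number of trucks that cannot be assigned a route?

0

For example, pair truck 1–route B, truck 2–route C, truck 3–route I, truck 4–route G, truck 5–route F, truck 6–route A, truck 7–route D, truck 8–route E, truck 9–route H.
All 9 trucks are matched, so no larger matching exists.
That matches 9 of the 9, leaving 0 unmatched; no matching can do better.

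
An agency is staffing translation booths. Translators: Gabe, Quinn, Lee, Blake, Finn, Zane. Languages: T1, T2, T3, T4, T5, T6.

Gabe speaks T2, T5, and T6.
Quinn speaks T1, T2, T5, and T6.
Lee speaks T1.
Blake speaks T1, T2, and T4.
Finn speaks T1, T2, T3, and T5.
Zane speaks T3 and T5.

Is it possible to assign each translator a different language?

A valid assignment of size 6: Gabe→T6, Quinn→T2, Lee→T1, Blake→T4, Finn→T3, Zane→T5.
Every translator is matched, so this is a perfect matching.

Yes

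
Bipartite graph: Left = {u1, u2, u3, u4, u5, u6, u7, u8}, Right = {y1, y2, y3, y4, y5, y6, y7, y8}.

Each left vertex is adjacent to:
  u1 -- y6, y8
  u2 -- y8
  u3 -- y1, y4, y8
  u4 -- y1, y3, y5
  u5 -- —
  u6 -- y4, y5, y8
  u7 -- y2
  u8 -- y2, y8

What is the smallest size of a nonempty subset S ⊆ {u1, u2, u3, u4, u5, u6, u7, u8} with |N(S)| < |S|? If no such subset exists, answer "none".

Take S = {u5}. Its neighbourhood is {}, so |N(S)| = 0 < |S| = 1.

1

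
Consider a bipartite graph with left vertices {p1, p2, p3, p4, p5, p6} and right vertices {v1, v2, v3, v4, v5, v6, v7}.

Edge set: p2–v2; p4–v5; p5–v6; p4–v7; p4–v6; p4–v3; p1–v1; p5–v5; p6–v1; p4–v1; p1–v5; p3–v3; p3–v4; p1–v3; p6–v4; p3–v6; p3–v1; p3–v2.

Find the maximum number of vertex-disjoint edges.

For example, pair p1–v5, p2–v2, p3–v4, p4–v3, p5–v6, p6–v1.
All 6 left vertices are matched, so no larger matching exists.

6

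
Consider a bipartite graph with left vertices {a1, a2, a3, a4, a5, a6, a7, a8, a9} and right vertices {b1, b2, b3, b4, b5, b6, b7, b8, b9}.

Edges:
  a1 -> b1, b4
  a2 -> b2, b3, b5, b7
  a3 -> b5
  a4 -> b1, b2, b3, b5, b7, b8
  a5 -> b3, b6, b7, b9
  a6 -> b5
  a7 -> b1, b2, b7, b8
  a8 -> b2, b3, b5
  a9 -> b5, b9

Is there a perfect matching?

No

The set {a3, a6} has only 1 neighbour ({b5}), so by Hall's theorem at most 8 of the 9 left vertices can be matched.
Hence no matching covers every left vertex.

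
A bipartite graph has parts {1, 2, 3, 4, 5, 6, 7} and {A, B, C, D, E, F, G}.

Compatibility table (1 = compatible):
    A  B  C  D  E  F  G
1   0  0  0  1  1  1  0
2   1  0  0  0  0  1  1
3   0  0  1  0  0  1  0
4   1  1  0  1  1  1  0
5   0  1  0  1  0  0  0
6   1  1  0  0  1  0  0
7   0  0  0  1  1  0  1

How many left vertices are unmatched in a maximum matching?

0

One maximum matching: 1-D, 2-G, 3-C, 4-F, 5-B, 6-A, 7-E.
All 7 left vertices are matched, so no larger matching exists.
That matches 7 of the 7, leaving 0 unmatched; no matching can do better.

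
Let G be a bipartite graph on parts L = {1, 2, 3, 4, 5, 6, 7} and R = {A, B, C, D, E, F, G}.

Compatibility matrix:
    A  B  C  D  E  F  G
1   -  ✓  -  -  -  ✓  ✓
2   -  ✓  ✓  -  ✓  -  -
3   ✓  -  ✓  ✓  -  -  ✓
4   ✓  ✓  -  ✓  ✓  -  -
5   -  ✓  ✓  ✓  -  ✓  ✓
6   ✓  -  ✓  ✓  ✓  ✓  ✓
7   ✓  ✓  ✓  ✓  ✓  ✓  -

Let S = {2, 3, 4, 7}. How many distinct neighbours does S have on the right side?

7

The union of neighbours of {2, 3, 4, 7} is {A, B, C, D, E, F, G}, which has 7 elements.
Since |N(S)| = 7 ≥ |S| = 4, Hall's condition holds for this subset.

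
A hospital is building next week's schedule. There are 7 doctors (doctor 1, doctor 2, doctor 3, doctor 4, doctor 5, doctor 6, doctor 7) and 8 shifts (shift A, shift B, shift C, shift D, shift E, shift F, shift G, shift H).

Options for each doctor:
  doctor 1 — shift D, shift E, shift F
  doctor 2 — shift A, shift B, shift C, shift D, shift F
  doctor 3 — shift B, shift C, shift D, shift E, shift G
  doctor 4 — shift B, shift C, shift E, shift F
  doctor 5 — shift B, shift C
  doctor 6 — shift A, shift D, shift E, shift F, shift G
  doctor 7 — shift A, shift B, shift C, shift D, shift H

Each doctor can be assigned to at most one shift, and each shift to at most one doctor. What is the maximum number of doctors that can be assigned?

For example, pair doctor 1→shift E, doctor 2→shift F, doctor 3→shift D, doctor 4→shift B, doctor 5→shift C, doctor 6→shift G, doctor 7→shift A.
This saturates every doctor, so 7 is the maximum.

7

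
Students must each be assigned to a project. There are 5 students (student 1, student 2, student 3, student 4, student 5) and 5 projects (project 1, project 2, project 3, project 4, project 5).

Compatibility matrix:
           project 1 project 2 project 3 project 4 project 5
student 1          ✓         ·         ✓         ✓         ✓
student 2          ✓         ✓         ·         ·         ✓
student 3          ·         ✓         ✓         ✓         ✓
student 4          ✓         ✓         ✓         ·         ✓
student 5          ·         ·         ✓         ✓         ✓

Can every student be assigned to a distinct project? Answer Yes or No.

One maximum matching: student 1→project 1, student 2→project 5, student 3→project 2, student 4→project 3, student 5→project 4.
All 5 students are covered.

Yes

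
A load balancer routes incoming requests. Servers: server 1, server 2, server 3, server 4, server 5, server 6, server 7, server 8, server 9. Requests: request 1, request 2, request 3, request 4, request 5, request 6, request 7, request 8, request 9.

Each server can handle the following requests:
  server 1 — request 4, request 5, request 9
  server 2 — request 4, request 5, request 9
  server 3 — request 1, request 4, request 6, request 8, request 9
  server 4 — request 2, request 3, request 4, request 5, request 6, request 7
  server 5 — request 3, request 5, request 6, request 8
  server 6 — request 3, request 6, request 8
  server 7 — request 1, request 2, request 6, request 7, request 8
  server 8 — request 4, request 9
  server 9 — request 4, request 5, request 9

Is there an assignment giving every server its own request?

No

The set {server 1, server 2, server 8, server 9} has only 3 neighbours ({request 4, request 5, request 9}), so by Hall's theorem at most 8 of the 9 servers can be matched.
Hence no matching covers every server.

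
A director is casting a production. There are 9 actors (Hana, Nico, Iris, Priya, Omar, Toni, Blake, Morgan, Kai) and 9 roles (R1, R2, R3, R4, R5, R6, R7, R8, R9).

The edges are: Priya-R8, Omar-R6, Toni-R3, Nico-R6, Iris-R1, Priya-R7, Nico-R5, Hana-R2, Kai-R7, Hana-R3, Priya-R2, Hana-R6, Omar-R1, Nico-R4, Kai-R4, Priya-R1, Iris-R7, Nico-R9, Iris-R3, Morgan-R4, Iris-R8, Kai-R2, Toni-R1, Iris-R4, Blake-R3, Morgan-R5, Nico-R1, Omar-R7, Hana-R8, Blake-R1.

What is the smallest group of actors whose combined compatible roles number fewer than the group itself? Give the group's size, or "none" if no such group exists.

none

A matching saturating every actor exists, for instance Hana→R8, Nico→R9, Iris→R4, Priya→R2, Omar→R6, Toni→R1, Blake→R3, Morgan→R5, Kai→R7.
By Hall's marriage theorem, this means |N(S)| ≥ |S| for every subset S, so no violating subset exists.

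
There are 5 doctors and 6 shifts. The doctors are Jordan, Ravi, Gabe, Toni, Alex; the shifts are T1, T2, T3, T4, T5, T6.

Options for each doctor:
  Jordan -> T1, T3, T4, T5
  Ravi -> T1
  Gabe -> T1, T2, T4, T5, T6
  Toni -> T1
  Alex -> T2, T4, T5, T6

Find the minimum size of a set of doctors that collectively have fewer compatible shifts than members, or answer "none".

2

Take S = {Ravi, Toni}. Its neighbourhood is {T1}, so |N(S)| = 1 < |S| = 2.
No single vertex violates Hall's condition since each has at least one neighbour, so 2 is the minimum.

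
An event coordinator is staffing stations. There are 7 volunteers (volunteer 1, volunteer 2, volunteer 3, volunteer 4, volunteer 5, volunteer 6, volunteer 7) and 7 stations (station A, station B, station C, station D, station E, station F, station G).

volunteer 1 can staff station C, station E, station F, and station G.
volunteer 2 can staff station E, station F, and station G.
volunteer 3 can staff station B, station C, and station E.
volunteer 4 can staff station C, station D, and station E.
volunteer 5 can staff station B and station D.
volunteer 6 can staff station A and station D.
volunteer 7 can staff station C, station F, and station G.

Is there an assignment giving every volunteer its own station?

Yes

For example, pair volunteer 1–station C, volunteer 2–station G, volunteer 3–station B, volunteer 4–station E, volunteer 5–station D, volunteer 6–station A, volunteer 7–station F.
Every volunteer is matched, so this is a perfect matching.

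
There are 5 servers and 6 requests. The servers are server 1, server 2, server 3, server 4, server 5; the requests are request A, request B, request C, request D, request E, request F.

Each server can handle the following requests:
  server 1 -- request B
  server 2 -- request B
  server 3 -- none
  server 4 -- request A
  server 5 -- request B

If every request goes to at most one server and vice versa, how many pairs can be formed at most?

2

A valid assignment of size 2: server 1–request B, server 4–request A.
The set {server 1, server 2, server 3, server 5} has only 1 neighbour ({request B}), so by Hall's theorem at most 2 of the 5 servers can be matched.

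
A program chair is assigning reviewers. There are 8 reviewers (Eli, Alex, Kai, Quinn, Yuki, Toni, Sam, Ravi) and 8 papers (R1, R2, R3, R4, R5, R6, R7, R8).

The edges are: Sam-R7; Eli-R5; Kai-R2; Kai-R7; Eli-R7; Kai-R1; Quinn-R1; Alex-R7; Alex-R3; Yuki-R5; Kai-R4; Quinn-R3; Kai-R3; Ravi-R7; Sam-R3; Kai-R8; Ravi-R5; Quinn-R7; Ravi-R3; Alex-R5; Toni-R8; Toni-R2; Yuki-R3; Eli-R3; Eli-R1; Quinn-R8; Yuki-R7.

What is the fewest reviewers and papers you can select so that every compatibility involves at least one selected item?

7

The 7 edges Eli–R1, Alex–R3, Kai–R4, Quinn–R8, Yuki–R5, Toni–R2, Sam–R7 form a matching, so any vertex cover needs at least 7 vertices (one per matched edge).
Conversely {Eli, Kai, Quinn, Toni, R3, R5, R7} meets every edge and has exactly 7 vertices, so 7 is optimal.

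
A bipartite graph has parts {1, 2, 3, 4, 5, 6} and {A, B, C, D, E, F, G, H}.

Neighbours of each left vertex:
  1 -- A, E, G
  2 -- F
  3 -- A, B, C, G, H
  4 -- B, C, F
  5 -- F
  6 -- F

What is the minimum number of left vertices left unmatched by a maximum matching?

One maximum matching: 1–E, 2–F, 3–G, 4–B.
The set {2, 5, 6} has only 1 neighbour ({F}), so by Hall's theorem at most 4 of the 6 left vertices can be matched.
That matches 4 of the 6, leaving 2 unmatched; no matching can do better.

2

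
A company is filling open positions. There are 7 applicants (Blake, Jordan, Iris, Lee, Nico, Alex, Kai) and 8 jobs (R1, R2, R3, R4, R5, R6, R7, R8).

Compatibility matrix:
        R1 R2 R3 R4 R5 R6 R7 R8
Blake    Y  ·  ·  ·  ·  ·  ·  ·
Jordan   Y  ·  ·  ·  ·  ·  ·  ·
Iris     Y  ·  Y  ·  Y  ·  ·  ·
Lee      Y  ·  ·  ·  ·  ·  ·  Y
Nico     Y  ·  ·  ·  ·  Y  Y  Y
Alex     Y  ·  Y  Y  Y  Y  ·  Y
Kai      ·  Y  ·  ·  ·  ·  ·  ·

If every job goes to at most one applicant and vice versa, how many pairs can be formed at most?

6

A valid assignment of size 6: Blake→R1, Iris→R5, Lee→R8, Nico→R7, Alex→R6, Kai→R2.
The set {Blake, Jordan} has only 1 neighbour ({R1}), so by Hall's theorem at most 6 of the 7 applicants can be matched.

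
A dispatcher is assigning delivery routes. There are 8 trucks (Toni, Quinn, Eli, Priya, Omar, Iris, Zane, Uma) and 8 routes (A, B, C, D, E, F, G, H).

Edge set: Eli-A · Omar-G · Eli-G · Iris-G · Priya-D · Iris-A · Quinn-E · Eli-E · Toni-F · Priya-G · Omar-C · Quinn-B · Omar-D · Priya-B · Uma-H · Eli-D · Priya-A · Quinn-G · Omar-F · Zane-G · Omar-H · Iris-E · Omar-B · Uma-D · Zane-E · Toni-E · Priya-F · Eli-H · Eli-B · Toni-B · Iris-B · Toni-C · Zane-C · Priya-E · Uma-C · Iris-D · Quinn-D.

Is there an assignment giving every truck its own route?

Yes

For example, pair Toni→B, Quinn→D, Eli→H, Priya→G, Omar→F, Iris→A, Zane→E, Uma→C.
All 8 trucks are covered.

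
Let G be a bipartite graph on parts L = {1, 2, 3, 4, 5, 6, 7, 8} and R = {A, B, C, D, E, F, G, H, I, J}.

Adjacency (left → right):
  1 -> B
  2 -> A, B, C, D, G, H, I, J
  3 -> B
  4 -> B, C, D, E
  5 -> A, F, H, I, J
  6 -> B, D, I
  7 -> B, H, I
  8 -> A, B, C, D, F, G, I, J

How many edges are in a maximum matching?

One maximum matching: 1–B, 2–G, 4–E, 5–A, 6–D, 7–H, 8–J.
The set {1, 3} has only 1 neighbour ({B}), so by Hall's theorem at most 7 of the 8 left vertices can be matched.

7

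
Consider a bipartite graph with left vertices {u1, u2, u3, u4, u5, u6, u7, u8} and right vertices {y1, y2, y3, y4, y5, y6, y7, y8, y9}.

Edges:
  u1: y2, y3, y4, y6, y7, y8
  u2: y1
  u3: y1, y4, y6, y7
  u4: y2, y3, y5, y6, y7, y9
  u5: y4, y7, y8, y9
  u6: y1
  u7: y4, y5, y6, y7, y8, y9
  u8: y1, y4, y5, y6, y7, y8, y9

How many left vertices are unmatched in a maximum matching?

1

A valid assignment of size 7: u1-y8, u2-y1, u3-y4, u4-y3, u5-y9, u7-y6, u8-y7.
The set {u2, u6} has only 1 neighbour ({y1}), so by Hall's theorem at most 7 of the 8 left vertices can be matched.
That matches 7 of the 8, leaving 1 unmatched; no matching can do better.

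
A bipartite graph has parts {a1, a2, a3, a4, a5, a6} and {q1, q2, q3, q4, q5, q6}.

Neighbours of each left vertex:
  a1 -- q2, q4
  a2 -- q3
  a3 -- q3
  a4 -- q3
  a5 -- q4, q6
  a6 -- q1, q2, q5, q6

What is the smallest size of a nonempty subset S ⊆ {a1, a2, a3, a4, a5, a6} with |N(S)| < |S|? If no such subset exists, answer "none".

2

Take S = {a2, a3}. Its neighbourhood is {q3}, so |N(S)| = 1 < |S| = 2.
No single vertex violates Hall's condition since each has at least one neighbour, so 2 is the minimum.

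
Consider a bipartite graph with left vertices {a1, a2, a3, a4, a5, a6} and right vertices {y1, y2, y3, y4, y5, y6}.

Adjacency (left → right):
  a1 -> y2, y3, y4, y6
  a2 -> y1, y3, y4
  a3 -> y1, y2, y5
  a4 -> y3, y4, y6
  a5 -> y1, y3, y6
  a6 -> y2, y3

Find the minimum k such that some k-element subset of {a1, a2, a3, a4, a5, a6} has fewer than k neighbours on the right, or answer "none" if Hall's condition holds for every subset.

none

A matching saturating every left vertex exists, for instance a1→y2, a2→y4, a3→y5, a4→y6, a5→y1, a6→y3.
By Hall's marriage theorem, this means |N(S)| ≥ |S| for every subset S, so no violating subset exists.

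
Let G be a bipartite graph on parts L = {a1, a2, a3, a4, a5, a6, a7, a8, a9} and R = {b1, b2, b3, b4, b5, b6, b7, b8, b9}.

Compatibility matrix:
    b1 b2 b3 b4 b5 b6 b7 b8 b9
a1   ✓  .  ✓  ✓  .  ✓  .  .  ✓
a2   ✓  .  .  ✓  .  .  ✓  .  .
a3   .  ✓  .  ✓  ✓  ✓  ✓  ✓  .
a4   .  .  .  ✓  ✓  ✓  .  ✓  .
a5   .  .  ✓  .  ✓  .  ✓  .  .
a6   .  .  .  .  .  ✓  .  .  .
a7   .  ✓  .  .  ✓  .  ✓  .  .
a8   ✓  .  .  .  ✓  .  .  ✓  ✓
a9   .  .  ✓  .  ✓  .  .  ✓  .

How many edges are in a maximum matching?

One maximum matching: a1–b9, a2–b1, a3–b2, a4–b4, a5–b7, a6–b6, a7–b5, a8–b8, a9–b3.
This saturates every left vertex, so 9 is the maximum.

9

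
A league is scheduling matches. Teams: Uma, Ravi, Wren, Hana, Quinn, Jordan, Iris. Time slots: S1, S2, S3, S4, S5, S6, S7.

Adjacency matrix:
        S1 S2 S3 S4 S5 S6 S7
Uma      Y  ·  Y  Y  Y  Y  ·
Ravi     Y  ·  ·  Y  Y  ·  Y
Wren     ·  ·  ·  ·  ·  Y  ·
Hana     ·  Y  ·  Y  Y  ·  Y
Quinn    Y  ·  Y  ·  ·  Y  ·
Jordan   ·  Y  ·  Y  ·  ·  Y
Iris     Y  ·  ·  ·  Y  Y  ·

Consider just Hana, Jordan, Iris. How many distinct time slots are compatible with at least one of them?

The union of neighbours of {Hana, Jordan, Iris} is {S1, S2, S4, S5, S6, S7}, which has 6 elements.
Since |N(S)| = 6 ≥ |S| = 3, Hall's condition holds for this subset.

6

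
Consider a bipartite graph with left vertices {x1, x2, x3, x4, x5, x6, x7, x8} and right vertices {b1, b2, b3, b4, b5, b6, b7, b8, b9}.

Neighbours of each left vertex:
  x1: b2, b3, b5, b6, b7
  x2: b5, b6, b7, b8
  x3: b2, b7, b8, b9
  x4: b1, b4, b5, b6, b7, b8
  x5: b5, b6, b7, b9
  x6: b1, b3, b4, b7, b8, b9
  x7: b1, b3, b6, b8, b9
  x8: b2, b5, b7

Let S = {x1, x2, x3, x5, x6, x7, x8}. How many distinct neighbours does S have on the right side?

9

The union of neighbours of {x1, x2, x3, x5, x6, x7, x8} is {b1, b2, b3, b4, b5, b6, b7, b8, b9}, which has 9 elements.
Since |N(S)| = 9 ≥ |S| = 7, Hall's condition holds for this subset.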